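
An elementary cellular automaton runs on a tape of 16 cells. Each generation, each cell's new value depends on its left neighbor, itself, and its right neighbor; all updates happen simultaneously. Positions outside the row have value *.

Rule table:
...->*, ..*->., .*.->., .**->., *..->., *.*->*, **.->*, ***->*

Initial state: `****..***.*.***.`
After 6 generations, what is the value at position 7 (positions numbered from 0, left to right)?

****...***.*.***
****.*..***.*.**
*****....***.*.*
*****.**..***.*.
******.*...***.*
*******..*..***.
position 7 holds .

.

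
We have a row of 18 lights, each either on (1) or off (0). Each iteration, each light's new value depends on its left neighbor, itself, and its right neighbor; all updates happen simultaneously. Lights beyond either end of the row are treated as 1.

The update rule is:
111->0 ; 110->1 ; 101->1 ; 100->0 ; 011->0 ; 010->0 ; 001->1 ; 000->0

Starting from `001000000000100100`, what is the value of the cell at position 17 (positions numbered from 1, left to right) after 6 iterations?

010000000001001001
100000000010010010
100000000100100101
100000001001001010
100000010010010101
100000100100101010
position 17 holds 1

1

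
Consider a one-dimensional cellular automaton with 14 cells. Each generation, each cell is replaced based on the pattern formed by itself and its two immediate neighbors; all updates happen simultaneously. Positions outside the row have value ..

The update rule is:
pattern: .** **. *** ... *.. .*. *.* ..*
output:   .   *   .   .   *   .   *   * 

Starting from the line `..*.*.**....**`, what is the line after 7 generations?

.*.*.*.**..*.*
*.*.*.*.***.*.
.*.*.*.*..**.*
*.*.*.*.**.**.
.*.*.*.*.**.**
*.*.*.*.*.**.*
.*.*.*.*.*.**.

.*.*.*.*.*.**.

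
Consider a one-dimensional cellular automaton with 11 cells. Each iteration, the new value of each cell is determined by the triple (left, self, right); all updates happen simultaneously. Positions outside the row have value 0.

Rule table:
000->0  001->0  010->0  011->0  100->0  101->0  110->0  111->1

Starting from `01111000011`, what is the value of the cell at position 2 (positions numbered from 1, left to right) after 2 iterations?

0

iteration 1: 00110000000
iteration 2: 00000000000
position 2 holds 0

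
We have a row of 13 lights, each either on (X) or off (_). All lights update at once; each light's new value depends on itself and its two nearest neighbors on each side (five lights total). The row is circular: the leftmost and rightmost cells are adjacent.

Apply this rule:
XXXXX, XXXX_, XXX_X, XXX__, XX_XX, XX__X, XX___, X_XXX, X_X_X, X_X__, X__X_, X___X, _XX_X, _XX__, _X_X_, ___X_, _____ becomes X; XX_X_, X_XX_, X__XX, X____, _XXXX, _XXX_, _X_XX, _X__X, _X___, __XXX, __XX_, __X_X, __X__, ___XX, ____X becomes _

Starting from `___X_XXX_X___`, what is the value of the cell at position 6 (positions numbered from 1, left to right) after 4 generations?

generation 1: X_X__X_X_X__X
generation 2: X_X_X_XXXX___
generation 3: _XXXX_X_XXXXX
generation 4: XX_XX_X_X_XXX
position 6 holds _

_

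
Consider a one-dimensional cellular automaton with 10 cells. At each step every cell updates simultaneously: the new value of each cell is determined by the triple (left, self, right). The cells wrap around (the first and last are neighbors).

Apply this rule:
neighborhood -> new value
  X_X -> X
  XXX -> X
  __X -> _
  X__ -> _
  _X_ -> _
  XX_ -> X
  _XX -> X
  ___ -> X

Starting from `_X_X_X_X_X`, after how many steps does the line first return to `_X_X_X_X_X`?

2

X_X_X_X_X_
_X_X_X_X_X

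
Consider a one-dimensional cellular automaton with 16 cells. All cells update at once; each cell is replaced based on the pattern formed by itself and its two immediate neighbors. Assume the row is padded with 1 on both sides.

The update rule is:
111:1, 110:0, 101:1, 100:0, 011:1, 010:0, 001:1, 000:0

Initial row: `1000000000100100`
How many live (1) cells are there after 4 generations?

generation 1: 0000000001001001
generation 2: 0000000010010011
generation 3: 0000000100100111
generation 4: 0000001001001111
count of 1: 6

6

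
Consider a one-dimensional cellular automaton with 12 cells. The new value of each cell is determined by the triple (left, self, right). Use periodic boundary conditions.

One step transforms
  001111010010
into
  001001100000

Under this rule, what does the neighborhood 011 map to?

At position 2 the neighborhood is 011; the next row has 1 there.

1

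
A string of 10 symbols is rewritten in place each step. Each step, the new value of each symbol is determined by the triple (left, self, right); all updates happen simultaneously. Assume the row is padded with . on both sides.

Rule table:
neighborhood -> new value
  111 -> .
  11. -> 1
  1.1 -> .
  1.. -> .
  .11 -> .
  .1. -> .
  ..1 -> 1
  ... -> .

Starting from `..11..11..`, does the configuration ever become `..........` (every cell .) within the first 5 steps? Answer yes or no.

yes

.1.1.1.1..
1.........
..........
all cells are . at step 3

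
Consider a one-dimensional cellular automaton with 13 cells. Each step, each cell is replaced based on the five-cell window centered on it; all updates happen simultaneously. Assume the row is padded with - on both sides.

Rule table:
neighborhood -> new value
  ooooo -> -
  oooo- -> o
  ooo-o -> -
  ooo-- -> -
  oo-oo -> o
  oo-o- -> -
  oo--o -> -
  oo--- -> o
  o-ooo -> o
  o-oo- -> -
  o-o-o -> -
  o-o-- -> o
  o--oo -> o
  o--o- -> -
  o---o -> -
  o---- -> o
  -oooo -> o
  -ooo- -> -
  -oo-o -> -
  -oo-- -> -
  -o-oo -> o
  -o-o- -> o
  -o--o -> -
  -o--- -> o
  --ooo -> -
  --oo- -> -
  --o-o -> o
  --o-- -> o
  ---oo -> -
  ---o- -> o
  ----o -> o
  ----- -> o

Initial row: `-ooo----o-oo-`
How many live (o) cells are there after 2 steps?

6

----oooooo--o
ooo--o--o---o
count of o: 6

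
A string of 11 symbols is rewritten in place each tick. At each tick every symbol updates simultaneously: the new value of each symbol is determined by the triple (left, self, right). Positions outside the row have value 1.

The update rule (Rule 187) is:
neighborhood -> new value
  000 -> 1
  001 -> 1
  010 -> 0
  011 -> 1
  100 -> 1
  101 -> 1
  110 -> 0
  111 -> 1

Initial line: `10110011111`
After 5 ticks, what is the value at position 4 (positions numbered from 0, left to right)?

1

01101111111
11011111111
10111111111
01111111111
11111111111
position 4 holds 1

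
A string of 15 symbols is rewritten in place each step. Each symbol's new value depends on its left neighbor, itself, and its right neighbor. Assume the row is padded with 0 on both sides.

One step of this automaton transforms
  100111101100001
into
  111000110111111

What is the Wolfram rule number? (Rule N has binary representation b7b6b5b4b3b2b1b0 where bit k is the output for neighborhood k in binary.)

position 4: 111 → 0  (bit 7 = 0)
position 6: 110 → 1  (bit 6 = 1)
position 7: 101 → 1  (bit 5 = 1)
position 1: 100 → 1  (bit 4 = 1)
position 3: 011 → 0  (bit 3 = 0)
position 0: 010 → 1  (bit 2 = 1)
position 2: 001 → 1  (bit 1 = 1)
position 11: 000 → 1  (bit 0 = 1)
bits b7..b0 = 01110111 = 119

119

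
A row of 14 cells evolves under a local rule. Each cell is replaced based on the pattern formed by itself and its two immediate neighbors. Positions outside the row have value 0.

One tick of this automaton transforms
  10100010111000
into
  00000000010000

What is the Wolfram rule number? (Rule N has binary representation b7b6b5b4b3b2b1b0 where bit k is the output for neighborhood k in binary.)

position 9: 111 → 1  (bit 7 = 1)
position 10: 110 → 0  (bit 6 = 0)
position 1: 101 → 0  (bit 5 = 0)
position 3: 100 → 0  (bit 4 = 0)
position 8: 011 → 0  (bit 3 = 0)
position 0: 010 → 0  (bit 2 = 0)
position 5: 001 → 0  (bit 1 = 0)
position 4: 000 → 0  (bit 0 = 0)
bits b7..b0 = 10000000 = 128

128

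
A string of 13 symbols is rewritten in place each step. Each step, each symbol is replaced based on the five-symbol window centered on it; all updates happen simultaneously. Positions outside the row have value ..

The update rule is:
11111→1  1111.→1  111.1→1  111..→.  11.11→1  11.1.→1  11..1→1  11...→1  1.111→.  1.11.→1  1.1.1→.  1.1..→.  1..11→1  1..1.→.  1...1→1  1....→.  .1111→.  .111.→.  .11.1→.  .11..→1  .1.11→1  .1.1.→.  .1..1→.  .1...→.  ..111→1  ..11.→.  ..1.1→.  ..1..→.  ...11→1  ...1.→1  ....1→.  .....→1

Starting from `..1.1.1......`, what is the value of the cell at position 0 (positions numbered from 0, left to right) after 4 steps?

.1.......1111
1...111.11.1.
..111.111.1..
.11.11..11...
position 0 holds .

.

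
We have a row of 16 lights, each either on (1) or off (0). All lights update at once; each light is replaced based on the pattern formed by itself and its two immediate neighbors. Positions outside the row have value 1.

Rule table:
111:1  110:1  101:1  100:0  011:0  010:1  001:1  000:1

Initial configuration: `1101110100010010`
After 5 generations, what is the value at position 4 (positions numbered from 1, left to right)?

1110111101110111
1111011110111011
1111101111011101
1111110111101110
1111111011110111
position 4 holds 1

1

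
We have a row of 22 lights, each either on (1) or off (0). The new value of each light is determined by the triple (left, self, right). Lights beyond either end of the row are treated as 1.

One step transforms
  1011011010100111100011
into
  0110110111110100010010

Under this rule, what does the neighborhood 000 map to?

At position 18 the neighborhood is 000; the next row has 0 there.

0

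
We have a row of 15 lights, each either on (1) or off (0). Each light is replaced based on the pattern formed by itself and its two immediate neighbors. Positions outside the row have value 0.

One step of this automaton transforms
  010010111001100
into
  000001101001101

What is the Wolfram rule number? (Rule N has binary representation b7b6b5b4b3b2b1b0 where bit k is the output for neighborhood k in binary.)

position 7: 111 → 0  (bit 7 = 0)
position 8: 110 → 1  (bit 6 = 1)
position 5: 101 → 1  (bit 5 = 1)
position 2: 100 → 0  (bit 4 = 0)
position 6: 011 → 1  (bit 3 = 1)
position 1: 010 → 0  (bit 2 = 0)
position 0: 001 → 0  (bit 1 = 0)
position 14: 000 → 1  (bit 0 = 1)
bits b7..b0 = 01101001 = 105

105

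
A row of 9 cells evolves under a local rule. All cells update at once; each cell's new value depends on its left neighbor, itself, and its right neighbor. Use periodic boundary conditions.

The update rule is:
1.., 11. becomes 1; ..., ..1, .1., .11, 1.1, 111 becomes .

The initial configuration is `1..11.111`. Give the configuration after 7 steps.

.1....11.

11..1....
.11..1...
..11..1..
...11..1.
....11..1
1....11..
.1....11.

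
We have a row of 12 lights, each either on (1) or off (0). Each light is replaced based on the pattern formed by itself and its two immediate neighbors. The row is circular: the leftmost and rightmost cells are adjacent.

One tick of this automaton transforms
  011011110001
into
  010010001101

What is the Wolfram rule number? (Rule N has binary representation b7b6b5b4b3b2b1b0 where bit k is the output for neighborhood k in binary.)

position 5: 111 → 0  (bit 7 = 0)
position 2: 110 → 0  (bit 6 = 0)
position 0: 101 → 0  (bit 5 = 0)
position 8: 100 → 1  (bit 4 = 1)
position 1: 011 → 1  (bit 3 = 1)
position 11: 010 → 1  (bit 2 = 1)
position 10: 001 → 0  (bit 1 = 0)
position 9: 000 → 1  (bit 0 = 1)
bits b7..b0 = 00011101 = 29

29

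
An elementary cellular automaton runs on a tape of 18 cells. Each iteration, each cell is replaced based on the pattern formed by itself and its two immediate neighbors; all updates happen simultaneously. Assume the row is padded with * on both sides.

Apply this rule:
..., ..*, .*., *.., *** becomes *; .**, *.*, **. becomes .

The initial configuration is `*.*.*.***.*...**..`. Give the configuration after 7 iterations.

..*.*..*..****..**
***.******.**.**.*
**...****.........
*.***.**.*********
...*......********
**********.*******
*********...******

*********...******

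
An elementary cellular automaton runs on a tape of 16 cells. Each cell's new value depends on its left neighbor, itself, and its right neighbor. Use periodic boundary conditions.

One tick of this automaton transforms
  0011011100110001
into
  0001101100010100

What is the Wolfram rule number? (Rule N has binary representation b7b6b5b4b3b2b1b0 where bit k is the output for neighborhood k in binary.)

position 6: 111 → 1  (bit 7 = 1)
position 3: 110 → 1  (bit 6 = 1)
position 4: 101 → 1  (bit 5 = 1)
position 0: 100 → 0  (bit 4 = 0)
position 2: 011 → 0  (bit 3 = 0)
position 15: 010 → 0  (bit 2 = 0)
position 1: 001 → 0  (bit 1 = 0)
position 13: 000 → 1  (bit 0 = 1)
bits b7..b0 = 11100001 = 225

225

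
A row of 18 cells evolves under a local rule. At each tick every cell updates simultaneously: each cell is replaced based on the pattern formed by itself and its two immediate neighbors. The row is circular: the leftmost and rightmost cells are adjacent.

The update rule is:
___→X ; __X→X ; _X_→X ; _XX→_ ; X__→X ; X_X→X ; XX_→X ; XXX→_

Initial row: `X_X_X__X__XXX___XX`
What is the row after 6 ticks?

XXXXXXXXXX__XXXX__
_________XXX___XXX
XXXXXXXXX__XXXX__X
________XXX___XXX_
XXXXXXXX__XXXX__XX
_______XXX___XXX__

_______XXX___XXX__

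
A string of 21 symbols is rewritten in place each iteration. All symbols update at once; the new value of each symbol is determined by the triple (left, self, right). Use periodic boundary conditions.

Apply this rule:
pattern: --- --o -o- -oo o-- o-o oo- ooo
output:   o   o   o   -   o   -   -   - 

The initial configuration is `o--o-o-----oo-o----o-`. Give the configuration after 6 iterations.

iteration 1: oooo-oooooo---oooooo-
iteration 2: -----------ooo-------
iteration 3: ooooooooooo---ooooooo
iteration 4: -----------ooo-------  (repeats iteration 2; period 2)
iteration 6: -----------ooo-------

-----------ooo-------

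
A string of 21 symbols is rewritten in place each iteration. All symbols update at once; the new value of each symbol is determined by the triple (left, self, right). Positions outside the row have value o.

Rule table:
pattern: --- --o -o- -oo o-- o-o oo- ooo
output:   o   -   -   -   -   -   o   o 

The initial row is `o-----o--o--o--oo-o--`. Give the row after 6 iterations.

o-o--oo---ooooo--ooo-

o-ooo-----------o----
o--oo-ooooooooo---oo-
o---o--oooooooo-o--o-
o-o-----ooooooo------
o---ooo--oooooo-oooo-
o-o--oo---ooooo--ooo-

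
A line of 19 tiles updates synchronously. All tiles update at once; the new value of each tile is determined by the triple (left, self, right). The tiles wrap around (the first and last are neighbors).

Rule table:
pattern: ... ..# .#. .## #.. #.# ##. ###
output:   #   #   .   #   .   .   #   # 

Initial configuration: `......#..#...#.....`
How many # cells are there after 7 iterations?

17

######..#..##..####
######.#..###.#####
######...####.#####
######.######.#####
######.######.#####  (fixed point — unchanged through iteration 7)
count of #: 17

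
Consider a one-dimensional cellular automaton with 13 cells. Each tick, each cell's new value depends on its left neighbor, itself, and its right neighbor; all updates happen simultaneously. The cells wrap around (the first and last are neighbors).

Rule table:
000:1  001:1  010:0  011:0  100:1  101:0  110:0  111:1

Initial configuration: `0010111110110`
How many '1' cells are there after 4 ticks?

10

1100011100001
1011101011110
0001000001100
1110111110011
count of 1: 10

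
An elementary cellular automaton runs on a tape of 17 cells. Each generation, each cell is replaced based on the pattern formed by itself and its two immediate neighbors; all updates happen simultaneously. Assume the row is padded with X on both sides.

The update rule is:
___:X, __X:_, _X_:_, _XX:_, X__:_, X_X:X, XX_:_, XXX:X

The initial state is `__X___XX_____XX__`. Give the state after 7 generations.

X___XXX__X_______

generation 1: ____X____XXX_____
generation 2: _XX___XX__X__XXX_
generation 3: X___X_________X_X
generation 4: __X___XXXXXXX__X_
generation 5: ____X__XXXXX____X
generation 6: _XX_____XXX__XX__
generation 7: X___XXX__X_______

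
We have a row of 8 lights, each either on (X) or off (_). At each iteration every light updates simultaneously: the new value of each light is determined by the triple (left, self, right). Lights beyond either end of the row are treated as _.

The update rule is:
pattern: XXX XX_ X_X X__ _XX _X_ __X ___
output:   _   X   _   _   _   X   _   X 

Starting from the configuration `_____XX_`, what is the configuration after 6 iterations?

iteration 1: XXXX__X_
iteration 2: ___X__X_
iteration 3: XX_X__X_
iteration 4: _X_X__X_
iteration 5: _X_X__X_  (fixed point — unchanged through iteration 6)

_X_X__X_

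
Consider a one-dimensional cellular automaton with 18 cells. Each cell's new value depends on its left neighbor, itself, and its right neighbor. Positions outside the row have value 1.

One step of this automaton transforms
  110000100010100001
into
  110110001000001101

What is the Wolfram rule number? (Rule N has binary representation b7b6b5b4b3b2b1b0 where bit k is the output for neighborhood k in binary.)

position 0: 111 → 1  (bit 7 = 1)
position 1: 110 → 1  (bit 6 = 1)
position 11: 101 → 0  (bit 5 = 0)
position 2: 100 → 0  (bit 4 = 0)
position 17: 011 → 1  (bit 3 = 1)
position 6: 010 → 0  (bit 2 = 0)
position 5: 001 → 0  (bit 1 = 0)
position 3: 000 → 1  (bit 0 = 1)
bits b7..b0 = 11001001 = 201

201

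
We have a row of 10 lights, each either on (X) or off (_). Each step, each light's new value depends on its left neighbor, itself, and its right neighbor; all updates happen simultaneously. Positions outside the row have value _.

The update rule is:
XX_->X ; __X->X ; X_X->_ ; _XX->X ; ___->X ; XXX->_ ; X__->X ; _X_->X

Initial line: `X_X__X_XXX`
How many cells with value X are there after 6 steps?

5

step 1: X_XXXX_X_X
step 2: X_X__X_X_X
step 3: X_XXXX_X_X  (repeats step 1; period 2)
step 6: X_X__X_X_X
count of X: 5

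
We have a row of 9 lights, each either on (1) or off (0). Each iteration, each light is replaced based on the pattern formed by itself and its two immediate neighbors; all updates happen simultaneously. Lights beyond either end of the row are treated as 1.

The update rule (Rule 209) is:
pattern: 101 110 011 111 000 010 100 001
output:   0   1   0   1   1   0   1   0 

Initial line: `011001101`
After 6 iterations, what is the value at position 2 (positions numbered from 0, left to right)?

1

001100100
100110010
110011000
111001110
111100110
111110010
position 2 holds 1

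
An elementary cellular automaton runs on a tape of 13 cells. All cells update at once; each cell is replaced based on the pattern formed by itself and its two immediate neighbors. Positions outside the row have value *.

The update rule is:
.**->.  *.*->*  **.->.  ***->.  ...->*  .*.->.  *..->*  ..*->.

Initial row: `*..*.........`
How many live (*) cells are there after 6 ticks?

3

tick 1: .*..********.
tick 2: *.*.........*
tick 3: .*.********..
tick 4: *.*........*.
tick 5: .*.*******..*
tick 6: *.*.......*..
count of *: 3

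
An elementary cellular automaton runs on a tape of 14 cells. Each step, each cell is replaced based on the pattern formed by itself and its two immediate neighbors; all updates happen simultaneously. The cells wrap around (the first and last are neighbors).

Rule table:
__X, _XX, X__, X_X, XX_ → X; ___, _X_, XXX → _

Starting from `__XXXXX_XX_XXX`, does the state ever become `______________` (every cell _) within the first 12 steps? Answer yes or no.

XXX___XXXXXX_X
__XX_XX____XXX
XXXXXXXX__XX_X
_______XXXXXXX
X_____XX_____X
XX___XXXX___XX
_XX_XX__XX_XX_
XXXXXXXXXXXXXX
______________
all cells are _ at step 9

yes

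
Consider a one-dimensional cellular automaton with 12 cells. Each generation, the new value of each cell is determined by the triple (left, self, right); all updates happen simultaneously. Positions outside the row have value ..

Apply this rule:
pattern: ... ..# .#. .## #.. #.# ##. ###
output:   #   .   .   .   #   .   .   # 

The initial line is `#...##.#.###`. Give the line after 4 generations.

..#..##...##

.##.......#.
...######..#
##..####.#..
..#..##...##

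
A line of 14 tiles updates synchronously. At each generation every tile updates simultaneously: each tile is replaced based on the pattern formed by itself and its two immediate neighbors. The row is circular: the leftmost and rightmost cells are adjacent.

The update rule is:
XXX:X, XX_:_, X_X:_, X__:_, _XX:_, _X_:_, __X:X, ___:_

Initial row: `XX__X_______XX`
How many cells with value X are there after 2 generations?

X__X_______X_X
__X_______X___
count of X: 2

2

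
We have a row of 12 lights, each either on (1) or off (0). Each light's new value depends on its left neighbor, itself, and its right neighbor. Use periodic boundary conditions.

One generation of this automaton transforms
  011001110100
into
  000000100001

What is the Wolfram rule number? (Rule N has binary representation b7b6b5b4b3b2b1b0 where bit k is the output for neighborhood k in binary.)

position 6: 111 → 1  (bit 7 = 1)
position 2: 110 → 0  (bit 6 = 0)
position 8: 101 → 0  (bit 5 = 0)
position 3: 100 → 0  (bit 4 = 0)
position 1: 011 → 0  (bit 3 = 0)
position 9: 010 → 0  (bit 2 = 0)
position 0: 001 → 0  (bit 1 = 0)
position 11: 000 → 1  (bit 0 = 1)
bits b7..b0 = 10000001 = 129

129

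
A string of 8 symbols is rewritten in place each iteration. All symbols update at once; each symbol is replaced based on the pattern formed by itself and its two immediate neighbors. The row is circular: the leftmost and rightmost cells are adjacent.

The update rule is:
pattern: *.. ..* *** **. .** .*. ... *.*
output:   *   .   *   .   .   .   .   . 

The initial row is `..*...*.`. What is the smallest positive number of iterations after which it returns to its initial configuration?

4

...*...*
*...*...
.*...*..
..*...*.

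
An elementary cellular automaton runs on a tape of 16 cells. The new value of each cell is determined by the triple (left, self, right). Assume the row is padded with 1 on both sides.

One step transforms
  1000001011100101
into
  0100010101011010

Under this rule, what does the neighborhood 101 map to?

1

At position 7 the neighborhood is 101; the next row has 1 there.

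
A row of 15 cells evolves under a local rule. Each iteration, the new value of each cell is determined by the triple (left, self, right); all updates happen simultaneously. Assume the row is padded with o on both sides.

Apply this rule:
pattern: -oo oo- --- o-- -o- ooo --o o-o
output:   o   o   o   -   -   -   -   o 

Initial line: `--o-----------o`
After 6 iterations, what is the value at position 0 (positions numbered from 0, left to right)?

----ooooooooo-o
-oo-o-------ooo
oooo--ooooo-o--
---o--o---oo---
-o------o-oo-o-
o--oooo--oooo-o
position 0 holds o

o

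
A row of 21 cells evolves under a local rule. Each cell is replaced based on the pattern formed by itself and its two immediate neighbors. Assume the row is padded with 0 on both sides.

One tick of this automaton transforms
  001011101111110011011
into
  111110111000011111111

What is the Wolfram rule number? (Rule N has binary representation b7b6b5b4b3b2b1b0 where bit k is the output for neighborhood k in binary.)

position 5: 111 → 0  (bit 7 = 0)
position 6: 110 → 1  (bit 6 = 1)
position 3: 101 → 1  (bit 5 = 1)
position 14: 100 → 1  (bit 4 = 1)
position 4: 011 → 1  (bit 3 = 1)
position 2: 010 → 1  (bit 2 = 1)
position 1: 001 → 1  (bit 1 = 1)
position 0: 000 → 1  (bit 0 = 1)
bits b7..b0 = 01111111 = 127

127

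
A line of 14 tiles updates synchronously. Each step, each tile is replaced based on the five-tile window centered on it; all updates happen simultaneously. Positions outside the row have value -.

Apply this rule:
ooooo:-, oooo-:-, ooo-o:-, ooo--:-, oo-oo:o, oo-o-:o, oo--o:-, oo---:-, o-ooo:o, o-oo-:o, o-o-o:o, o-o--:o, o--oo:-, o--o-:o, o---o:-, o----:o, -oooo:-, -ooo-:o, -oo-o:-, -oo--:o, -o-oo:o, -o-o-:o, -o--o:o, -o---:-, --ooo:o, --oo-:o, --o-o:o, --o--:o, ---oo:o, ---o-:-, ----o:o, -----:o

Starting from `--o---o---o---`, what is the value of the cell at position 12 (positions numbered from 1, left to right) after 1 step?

-

o-o---o---o-oo
position 12 holds -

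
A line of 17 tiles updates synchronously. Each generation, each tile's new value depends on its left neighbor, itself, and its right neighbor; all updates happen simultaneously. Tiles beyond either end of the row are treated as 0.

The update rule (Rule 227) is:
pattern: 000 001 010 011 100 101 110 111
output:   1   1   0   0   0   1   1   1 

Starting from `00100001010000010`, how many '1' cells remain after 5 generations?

11001110100111100
01010111001011101
10101011010101110
01010101101010110
10101010110101010
count of 1: 9

9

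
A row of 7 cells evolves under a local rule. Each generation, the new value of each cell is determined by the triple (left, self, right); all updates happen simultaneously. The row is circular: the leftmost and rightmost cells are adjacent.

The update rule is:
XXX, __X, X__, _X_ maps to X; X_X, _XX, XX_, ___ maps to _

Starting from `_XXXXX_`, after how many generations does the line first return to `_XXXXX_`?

X_XXX_X
___X___
__XXX__
_X_X_X_
XX_X_XX
X__X__X
_XXXXX_

7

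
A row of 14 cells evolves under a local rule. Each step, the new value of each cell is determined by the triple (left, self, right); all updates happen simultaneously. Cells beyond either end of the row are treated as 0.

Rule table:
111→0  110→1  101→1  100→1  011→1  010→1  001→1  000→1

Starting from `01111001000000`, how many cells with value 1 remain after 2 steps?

11001111111111
11111000000001
count of 1: 6

6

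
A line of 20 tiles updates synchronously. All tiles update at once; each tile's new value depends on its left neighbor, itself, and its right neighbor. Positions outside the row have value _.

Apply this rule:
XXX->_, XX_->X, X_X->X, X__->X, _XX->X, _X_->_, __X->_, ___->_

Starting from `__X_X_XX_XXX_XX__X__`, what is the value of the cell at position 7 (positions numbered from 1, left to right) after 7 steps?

X

___X_XXXXX_XXXXX__X_
____XX___XXX___XX__X
____XXX__X_XX__XXX__
____X_XX__XXXX_X_XX_
_____XXXX_X__XX_XXXX
_____X__XX_X_XXXX__X
______X_XXX_XX__XX__
position 7 holds X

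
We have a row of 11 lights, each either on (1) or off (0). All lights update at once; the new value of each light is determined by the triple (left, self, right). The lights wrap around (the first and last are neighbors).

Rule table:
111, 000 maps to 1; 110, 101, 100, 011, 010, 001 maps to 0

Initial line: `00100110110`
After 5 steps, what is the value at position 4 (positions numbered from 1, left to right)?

10000000000
00111111110
10011111100
00001111000
11100110011
position 4 holds 0

0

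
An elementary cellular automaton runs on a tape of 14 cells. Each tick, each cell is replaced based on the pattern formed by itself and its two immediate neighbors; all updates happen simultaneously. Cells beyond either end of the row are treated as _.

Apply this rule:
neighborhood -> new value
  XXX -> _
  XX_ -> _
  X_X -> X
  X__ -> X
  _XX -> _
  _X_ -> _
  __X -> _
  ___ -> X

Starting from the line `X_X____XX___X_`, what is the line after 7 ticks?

_XX___XX__XXXX

tick 1: _X_XXX___XX__X
tick 2: __X___XX___X__
tick 3: X__XX___XX__XX
tick 4: _X___XX___X___
tick 5: __XX___XX__XXX
tick 6: X___XX___X____
tick 7: _XX___XX__XXXX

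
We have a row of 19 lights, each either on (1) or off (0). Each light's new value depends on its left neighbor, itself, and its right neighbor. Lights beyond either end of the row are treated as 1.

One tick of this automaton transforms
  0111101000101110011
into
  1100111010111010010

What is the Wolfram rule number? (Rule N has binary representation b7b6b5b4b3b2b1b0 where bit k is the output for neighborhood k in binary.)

109

position 2: 111 → 0  (bit 7 = 0)
position 4: 110 → 1  (bit 6 = 1)
position 0: 101 → 1  (bit 5 = 1)
position 7: 100 → 0  (bit 4 = 0)
position 1: 011 → 1  (bit 3 = 1)
position 6: 010 → 1  (bit 2 = 1)
position 9: 001 → 0  (bit 1 = 0)
position 8: 000 → 1  (bit 0 = 1)
bits b7..b0 = 01101101 = 109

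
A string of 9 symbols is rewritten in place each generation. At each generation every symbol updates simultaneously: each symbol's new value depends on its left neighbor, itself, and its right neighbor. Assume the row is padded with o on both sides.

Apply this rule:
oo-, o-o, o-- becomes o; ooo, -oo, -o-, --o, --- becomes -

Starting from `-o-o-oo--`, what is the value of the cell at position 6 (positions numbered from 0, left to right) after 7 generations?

o

generation 1: o-o-o-oo-
generation 2: oo-o-o-oo
generation 3: -oo-o-o--
generation 4: o-oo-o-o-
generation 5: oo-oo-o-o
generation 6: -oo-oo-o-
generation 7: o-oo-oo-o
position 6 holds o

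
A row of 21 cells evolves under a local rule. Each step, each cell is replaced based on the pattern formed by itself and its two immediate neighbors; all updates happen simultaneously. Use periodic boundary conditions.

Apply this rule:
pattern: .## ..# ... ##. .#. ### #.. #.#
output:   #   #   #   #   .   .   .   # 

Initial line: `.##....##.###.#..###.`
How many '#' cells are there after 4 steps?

10

###.#######.##..##.#.
#.###.....####.####.#
###.#.#####..###..###
..##.##...#.##.#.##..
count of #: 10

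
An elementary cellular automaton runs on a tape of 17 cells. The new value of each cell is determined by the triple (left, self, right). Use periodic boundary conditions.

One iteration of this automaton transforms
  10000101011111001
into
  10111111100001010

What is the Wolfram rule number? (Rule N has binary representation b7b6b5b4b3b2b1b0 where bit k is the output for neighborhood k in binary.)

103

position 10: 111 → 0  (bit 7 = 0)
position 0: 110 → 1  (bit 6 = 1)
position 6: 101 → 1  (bit 5 = 1)
position 1: 100 → 0  (bit 4 = 0)
position 9: 011 → 0  (bit 3 = 0)
position 5: 010 → 1  (bit 2 = 1)
position 4: 001 → 1  (bit 1 = 1)
position 2: 000 → 1  (bit 0 = 1)
bits b7..b0 = 01100111 = 103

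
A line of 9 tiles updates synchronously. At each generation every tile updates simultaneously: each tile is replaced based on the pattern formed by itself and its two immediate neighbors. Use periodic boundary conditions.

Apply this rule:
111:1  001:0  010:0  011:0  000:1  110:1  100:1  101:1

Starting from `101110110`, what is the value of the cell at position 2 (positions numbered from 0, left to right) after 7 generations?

1

generation 1: 010111011
generation 2: 101011101
generation 3: 110101110
generation 4: 011010111
generation 5: 101101011
generation 6: 110110101
generation 7: 111011010
position 2 holds 1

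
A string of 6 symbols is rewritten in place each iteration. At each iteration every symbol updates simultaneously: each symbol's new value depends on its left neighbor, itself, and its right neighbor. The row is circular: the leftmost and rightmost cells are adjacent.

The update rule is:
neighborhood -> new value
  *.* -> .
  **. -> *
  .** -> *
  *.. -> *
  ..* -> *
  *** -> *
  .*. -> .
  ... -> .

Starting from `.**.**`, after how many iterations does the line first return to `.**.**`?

.**.**

1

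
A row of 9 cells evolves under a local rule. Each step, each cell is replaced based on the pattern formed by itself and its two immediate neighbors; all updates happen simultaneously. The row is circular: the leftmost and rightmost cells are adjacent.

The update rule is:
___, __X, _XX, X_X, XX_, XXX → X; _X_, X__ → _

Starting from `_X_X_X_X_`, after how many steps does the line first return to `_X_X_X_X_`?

9

X_X_X_X__
_X_X_X__X
X_X_X__X_
_X_X__X_X
X_X__X_X_
_X__X_X_X
X__X_X_X_
__X_X_X_X
_X_X_X_X_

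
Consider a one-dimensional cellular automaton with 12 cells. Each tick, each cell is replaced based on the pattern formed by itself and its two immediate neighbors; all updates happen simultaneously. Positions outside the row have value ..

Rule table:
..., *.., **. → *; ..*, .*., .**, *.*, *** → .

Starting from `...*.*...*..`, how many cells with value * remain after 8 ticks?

5

**....**..**
.****..**..*
....**..**..
***..**..***
..**..**...*
*..**..***..
.*..**...***
..*..***...*
count of *: 5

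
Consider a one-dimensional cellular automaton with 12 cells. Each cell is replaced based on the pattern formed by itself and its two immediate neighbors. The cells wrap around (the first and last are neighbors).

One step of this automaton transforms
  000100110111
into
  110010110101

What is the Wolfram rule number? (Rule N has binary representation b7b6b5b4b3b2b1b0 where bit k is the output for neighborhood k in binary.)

position 10: 111 → 0  (bit 7 = 0)
position 7: 110 → 1  (bit 6 = 1)
position 8: 101 → 0  (bit 5 = 0)
position 0: 100 → 1  (bit 4 = 1)
position 6: 011 → 1  (bit 3 = 1)
position 3: 010 → 0  (bit 2 = 0)
position 2: 001 → 0  (bit 1 = 0)
position 1: 000 → 1  (bit 0 = 1)
bits b7..b0 = 01011001 = 89

89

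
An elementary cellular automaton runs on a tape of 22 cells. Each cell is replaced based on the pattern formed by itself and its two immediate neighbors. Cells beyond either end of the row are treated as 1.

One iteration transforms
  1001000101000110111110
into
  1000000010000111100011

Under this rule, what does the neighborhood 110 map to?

1

At position 0 the neighborhood is 110; the next row has 1 there.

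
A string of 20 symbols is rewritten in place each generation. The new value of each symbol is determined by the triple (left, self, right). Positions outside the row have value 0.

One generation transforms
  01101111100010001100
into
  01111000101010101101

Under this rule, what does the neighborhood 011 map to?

1

At position 1 the neighborhood is 011; the next row has 1 there.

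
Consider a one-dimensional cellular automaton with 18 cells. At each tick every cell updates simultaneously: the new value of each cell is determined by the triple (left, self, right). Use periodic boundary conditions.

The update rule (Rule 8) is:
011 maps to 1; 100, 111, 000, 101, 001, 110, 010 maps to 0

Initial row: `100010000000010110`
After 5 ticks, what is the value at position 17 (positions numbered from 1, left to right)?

tick 1: 000000000000000100
tick 2: 000000000000000000
tick 3: 000000000000000000  (fixed point — unchanged through tick 5)
position 17 holds 0

0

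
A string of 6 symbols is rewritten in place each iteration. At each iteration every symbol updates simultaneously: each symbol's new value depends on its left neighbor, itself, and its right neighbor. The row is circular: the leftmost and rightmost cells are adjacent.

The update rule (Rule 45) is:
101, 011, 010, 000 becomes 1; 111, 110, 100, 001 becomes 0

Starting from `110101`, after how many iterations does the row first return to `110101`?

18

iteration 1: 001111
iteration 2: 001000
iteration 3: 101011
iteration 4: 011110
iteration 5: 010000
iteration 6: 010111
iteration 7: 111100
iteration 8: 100000
iteration 9: 101110
iteration 10: 111001
iteration 11: 000001
iteration 12: 011101
iteration 13: 110011
iteration 14: 000010
iteration 15: 111010
iteration 16: 100111
iteration 17: 000100
iteration 18: 110101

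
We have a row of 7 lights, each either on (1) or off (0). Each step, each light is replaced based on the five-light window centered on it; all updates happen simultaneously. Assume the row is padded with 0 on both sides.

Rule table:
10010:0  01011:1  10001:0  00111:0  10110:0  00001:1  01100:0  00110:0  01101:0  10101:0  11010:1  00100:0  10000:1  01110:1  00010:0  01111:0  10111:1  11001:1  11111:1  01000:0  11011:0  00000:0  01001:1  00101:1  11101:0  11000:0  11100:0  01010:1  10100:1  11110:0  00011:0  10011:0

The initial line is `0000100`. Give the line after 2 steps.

step 1: 0010001
step 2: 1000000

1000000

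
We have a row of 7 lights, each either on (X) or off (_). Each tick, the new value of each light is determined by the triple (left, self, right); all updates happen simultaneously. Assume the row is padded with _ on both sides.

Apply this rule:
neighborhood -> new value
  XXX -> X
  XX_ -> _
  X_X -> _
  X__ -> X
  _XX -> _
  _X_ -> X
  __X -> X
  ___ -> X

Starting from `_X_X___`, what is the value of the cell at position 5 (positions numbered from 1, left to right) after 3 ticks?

XX_XXXX
____XX_
XXXX__X
position 5 holds _

_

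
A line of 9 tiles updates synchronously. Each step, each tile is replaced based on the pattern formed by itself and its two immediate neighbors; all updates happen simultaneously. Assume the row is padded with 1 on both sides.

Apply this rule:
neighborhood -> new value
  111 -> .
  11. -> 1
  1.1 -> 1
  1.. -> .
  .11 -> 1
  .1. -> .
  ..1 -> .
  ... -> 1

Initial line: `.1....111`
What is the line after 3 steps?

1..11.1..
1..111...
1..1.1.1.

1..1.1.1.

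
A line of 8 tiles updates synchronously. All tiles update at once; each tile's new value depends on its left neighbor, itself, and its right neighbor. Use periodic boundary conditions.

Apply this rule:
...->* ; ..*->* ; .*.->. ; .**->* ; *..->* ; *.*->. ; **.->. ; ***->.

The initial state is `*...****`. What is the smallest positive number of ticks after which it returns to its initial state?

16

.****...
**...***
..****..
***...**
...****.
****...*
....****
*****...
*....***
.*****..
**....**
..*****.
***....*
...*****
****....
*...****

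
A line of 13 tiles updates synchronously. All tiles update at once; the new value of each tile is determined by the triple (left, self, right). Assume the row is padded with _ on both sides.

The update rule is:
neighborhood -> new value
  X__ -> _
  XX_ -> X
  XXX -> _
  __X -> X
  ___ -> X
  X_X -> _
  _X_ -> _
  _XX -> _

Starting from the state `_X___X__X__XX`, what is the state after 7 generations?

X__XX__X__X_X
__X_X_X__X___
XX______X__XX
_X_XXXXX__X_X
X______X_X___
__XXXXX____XX
XX____X_XXX_X

XX____X_XXX_X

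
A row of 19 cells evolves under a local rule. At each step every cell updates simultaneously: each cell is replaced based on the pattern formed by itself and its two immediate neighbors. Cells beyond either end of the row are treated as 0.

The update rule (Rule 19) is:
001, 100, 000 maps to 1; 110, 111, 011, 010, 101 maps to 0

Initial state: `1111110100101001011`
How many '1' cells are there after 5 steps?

0000000011000110000
1111111100111001111
0000000011000110000  (repeats step 1; period 2)
step 5: 0000000011000110000
count of 1: 4

4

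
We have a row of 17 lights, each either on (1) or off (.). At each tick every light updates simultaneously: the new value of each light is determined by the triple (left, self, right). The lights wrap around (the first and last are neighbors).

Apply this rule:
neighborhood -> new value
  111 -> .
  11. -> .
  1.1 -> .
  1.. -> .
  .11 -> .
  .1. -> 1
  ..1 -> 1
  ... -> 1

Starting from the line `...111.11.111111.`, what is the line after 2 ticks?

....1111111111111

111..............
....1111111111111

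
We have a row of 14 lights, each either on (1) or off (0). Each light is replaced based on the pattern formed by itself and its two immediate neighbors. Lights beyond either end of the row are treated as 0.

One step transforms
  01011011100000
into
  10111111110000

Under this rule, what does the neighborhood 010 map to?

At position 1 the neighborhood is 010; the next row has 0 there.

0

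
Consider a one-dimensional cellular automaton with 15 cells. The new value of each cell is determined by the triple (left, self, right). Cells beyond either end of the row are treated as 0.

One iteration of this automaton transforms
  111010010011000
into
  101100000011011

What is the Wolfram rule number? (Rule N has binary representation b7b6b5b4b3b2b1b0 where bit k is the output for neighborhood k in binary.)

105

position 1: 111 → 0  (bit 7 = 0)
position 2: 110 → 1  (bit 6 = 1)
position 3: 101 → 1  (bit 5 = 1)
position 5: 100 → 0  (bit 4 = 0)
position 0: 011 → 1  (bit 3 = 1)
position 4: 010 → 0  (bit 2 = 0)
position 6: 001 → 0  (bit 1 = 0)
position 13: 000 → 1  (bit 0 = 1)
bits b7..b0 = 01101001 = 105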